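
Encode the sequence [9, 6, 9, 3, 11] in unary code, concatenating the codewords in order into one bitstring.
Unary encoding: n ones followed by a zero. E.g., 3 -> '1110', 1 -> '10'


Encode each number as n ones followed by a terminating 0:
  9 -> 1111111110 (10 bits)
  6 -> 1111110 (7 bits)
  9 -> 1111111110 (10 bits)
  3 -> 1110 (4 bits)
  11 -> 111111111110 (12 bits)
Total length = 10 + 7 + 10 + 4 + 12 = 43 bits.

Unary([9, 6, 9, 3, 11]) = 1111111110111111011111111101110111111111110 (43 bits)


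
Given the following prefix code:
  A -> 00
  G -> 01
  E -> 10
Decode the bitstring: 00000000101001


Decoding step by step:
Bits 00 -> A
Bits 00 -> A
Bits 00 -> A
Bits 00 -> A
Bits 10 -> E
Bits 10 -> E
Bits 01 -> G


Decoded message: AAAAEEG


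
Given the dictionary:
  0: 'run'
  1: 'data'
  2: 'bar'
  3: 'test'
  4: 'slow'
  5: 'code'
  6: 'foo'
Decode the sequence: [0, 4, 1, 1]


Look up each index in the dictionary:
  0 -> 'run'
  4 -> 'slow'
  1 -> 'data'
  1 -> 'data'

Decoded: "run slow data data"


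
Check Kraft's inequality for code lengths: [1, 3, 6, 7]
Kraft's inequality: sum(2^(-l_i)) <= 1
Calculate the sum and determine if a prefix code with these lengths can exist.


Sum = 2^(-1) + 2^(-3) + 2^(-6) + 2^(-7)
    = 0.5 + 0.125 + 0.015625 + 0.0078125
    = 83/128 = 0.6484375
Since 0.6484375 <= 1, Kraft's inequality IS satisfied.
A prefix code with these lengths CAN exist.

Kraft sum = 0.6484375. Satisfied.


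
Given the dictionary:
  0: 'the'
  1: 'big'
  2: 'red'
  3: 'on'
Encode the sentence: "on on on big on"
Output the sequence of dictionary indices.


Look up each word in the dictionary:
  'on' -> 3
  'on' -> 3
  'on' -> 3
  'big' -> 1
  'on' -> 3

Encoded: [3, 3, 3, 1, 3]


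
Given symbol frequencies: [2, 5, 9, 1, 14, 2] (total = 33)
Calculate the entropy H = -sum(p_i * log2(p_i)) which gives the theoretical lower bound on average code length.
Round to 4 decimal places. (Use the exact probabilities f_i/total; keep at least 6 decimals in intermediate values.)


Per-symbol terms -p_i * log2(p_i) with p_i = f_i/33:
  p = 2/33 = 0.060606: log2(p) = -4.044394, -p*log2(p) = 0.245115
  p = 5/33 = 0.151515: log2(p) = -2.722466, -p*log2(p) = 0.412495
  p = 9/33 = 0.272727: log2(p) = -1.874469, -p*log2(p) = 0.511219
  p = 1/33 = 0.030303: log2(p) = -5.044394, -p*log2(p) = 0.152860
  p = 14/33 = 0.424242: log2(p) = -1.237039, -p*log2(p) = 0.524805
  p = 2/33 = 0.060606: log2(p) = -4.044394, -p*log2(p) = 0.245115
H = 0.245115 + 0.412495 + 0.511219 + 0.152860 + 0.524805 + 0.245115 = 2.091609

H = 2.0916 bits/symbol


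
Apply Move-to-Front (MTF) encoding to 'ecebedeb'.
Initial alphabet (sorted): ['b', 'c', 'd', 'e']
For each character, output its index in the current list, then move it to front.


MTF encoding:
'e': index 3 in ['b', 'c', 'd', 'e'] -> ['e', 'b', 'c', 'd']
'c': index 2 in ['e', 'b', 'c', 'd'] -> ['c', 'e', 'b', 'd']
'e': index 1 in ['c', 'e', 'b', 'd'] -> ['e', 'c', 'b', 'd']
'b': index 2 in ['e', 'c', 'b', 'd'] -> ['b', 'e', 'c', 'd']
'e': index 1 in ['b', 'e', 'c', 'd'] -> ['e', 'b', 'c', 'd']
'd': index 3 in ['e', 'b', 'c', 'd'] -> ['d', 'e', 'b', 'c']
'e': index 1 in ['d', 'e', 'b', 'c'] -> ['e', 'd', 'b', 'c']
'b': index 2 in ['e', 'd', 'b', 'c'] -> ['b', 'e', 'd', 'c']


Output: [3, 2, 1, 2, 1, 3, 1, 2]


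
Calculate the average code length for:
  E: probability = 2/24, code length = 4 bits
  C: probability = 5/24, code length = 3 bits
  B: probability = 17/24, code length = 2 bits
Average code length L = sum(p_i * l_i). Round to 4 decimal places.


Weighted contributions p_i * l_i:
  E: (2/24) * 4 = 8/24
  C: (5/24) * 3 = 15/24
  B: (17/24) * 2 = 34/24
Sum = (8 + 15 + 34)/24 = 57/24

L = 57/24 = 2.3750 bits/symbol


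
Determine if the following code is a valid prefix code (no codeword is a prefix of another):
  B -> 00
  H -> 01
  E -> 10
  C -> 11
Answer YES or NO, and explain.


Checking each pair (does one codeword prefix another?):
  B='00' vs H='01': no prefix
  B='00' vs E='10': no prefix
  B='00' vs C='11': no prefix
  H='01' vs B='00': no prefix
  H='01' vs E='10': no prefix
  H='01' vs C='11': no prefix
  E='10' vs B='00': no prefix
  E='10' vs H='01': no prefix
  E='10' vs C='11': no prefix
  C='11' vs B='00': no prefix
  C='11' vs H='01': no prefix
  C='11' vs E='10': no prefix
No violation found over all pairs.

YES -- this is a valid prefix code. No codeword is a prefix of any other codeword.


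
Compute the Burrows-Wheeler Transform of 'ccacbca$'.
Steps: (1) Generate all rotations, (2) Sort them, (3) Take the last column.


Rotations (sorted):
  0: $ccacbca -> last char: a
  1: a$ccacbc -> last char: c
  2: acbca$cc -> last char: c
  3: bca$ccac -> last char: c
  4: ca$ccacb -> last char: b
  5: cacbca$c -> last char: c
  6: cbca$cca -> last char: a
  7: ccacbca$ -> last char: $


BWT = acccbca$


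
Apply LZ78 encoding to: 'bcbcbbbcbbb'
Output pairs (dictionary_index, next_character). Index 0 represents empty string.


LZ78 encoding steps:
Dictionary: {0: ''}
Step 1: w='' (idx 0), next='b' -> output (0, 'b'), add 'b' as idx 1
Step 2: w='' (idx 0), next='c' -> output (0, 'c'), add 'c' as idx 2
Step 3: w='b' (idx 1), next='c' -> output (1, 'c'), add 'bc' as idx 3
Step 4: w='b' (idx 1), next='b' -> output (1, 'b'), add 'bb' as idx 4
Step 5: w='bc' (idx 3), next='b' -> output (3, 'b'), add 'bcb' as idx 5
Step 6: w='bb' (idx 4), end of input -> output (4, '')


Encoded: [(0, 'b'), (0, 'c'), (1, 'c'), (1, 'b'), (3, 'b'), (4, '')]


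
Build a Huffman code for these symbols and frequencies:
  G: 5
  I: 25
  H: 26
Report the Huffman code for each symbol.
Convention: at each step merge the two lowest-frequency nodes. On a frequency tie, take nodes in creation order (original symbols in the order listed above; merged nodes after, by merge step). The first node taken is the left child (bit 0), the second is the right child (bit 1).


Huffman tree construction:
Step 1: Merge G(5) + I(25) = 30
Step 2: Merge H(26) + (G+I)(30) = 56
Read each symbol's code off the tree from the root (left child = 0, right child = 1).

Codes:
  G: 10 (length 2)
  I: 11 (length 2)
  H: 0 (length 1)
Average code length: 86/56 = 1.5357 bits/symbol


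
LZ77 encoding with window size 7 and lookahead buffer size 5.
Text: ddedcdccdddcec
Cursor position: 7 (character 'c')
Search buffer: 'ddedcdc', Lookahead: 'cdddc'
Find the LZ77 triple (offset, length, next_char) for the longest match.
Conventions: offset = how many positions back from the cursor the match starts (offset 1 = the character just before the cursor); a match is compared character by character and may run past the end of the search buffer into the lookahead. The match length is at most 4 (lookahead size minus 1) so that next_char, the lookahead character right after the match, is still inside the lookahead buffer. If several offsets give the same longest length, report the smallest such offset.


Try each offset into the search buffer:
  offset=1 (pos 6, char 'c'): match length 1
  offset=2 (pos 5, char 'd'): match length 0
  offset=3 (pos 4, char 'c'): match length 2
  offset=4 (pos 3, char 'd'): match length 0
  offset=5 (pos 2, char 'e'): match length 0
  offset=6 (pos 1, char 'd'): match length 0
  offset=7 (pos 0, char 'd'): match length 0
Longest match has length 2 at offset 3.
next_char = character at position 7 + 2 = 9 -> 'd'

Best match: offset=3, length=2 (matching 'cd' starting at position 4)
LZ77 triple: (3, 2, 'd')


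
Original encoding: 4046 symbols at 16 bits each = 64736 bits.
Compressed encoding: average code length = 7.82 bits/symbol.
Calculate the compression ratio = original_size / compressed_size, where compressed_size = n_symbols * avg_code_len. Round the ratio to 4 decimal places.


original_size = n_symbols * orig_bits = 4046 * 16 = 64736 bits
compressed_size = n_symbols * avg_code_len = 4046 * 7.82 = 31639.72 bits
ratio = original_size / compressed_size = 64736 / 31639.72 = 2.046

Compression ratio = 2.046


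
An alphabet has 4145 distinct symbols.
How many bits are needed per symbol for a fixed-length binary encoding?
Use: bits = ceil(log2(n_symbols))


log2(4145) = 12.0172
Bracket: 2^12 = 4096 < 4145 <= 2^13 = 8192
So ceil(log2(4145)) = 13

bits = ceil(log2(4145)) = ceil(12.0172) = 13 bits


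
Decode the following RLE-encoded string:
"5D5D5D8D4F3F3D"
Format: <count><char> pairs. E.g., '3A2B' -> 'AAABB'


Expanding each <count><char> pair:
  5D -> 'DDDDD'
  5D -> 'DDDDD'
  5D -> 'DDDDD'
  8D -> 'DDDDDDDD'
  4F -> 'FFFF'
  3F -> 'FFF'
  3D -> 'DDD'

Decoded = DDDDDDDDDDDDDDDDDDDDDDDFFFFFFFDDD


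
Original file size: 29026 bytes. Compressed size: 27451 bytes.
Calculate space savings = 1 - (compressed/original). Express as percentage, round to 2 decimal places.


ratio = compressed/original = 27451/29026 = 0.945738
savings = 1 - ratio = 1 - 0.945738 = 0.054262
as a percentage: 0.054262 * 100 = 5.43%

Space savings = 1 - 27451/29026 = 5.43%


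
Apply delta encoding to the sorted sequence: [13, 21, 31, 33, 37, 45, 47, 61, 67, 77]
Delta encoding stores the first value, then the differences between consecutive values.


First value: 13
Deltas:
  21 - 13 = 8
  31 - 21 = 10
  33 - 31 = 2
  37 - 33 = 4
  45 - 37 = 8
  47 - 45 = 2
  61 - 47 = 14
  67 - 61 = 6
  77 - 67 = 10


Delta encoded: [13, 8, 10, 2, 4, 8, 2, 14, 6, 10]


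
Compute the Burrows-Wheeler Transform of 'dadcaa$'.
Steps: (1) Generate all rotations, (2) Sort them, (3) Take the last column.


Rotations (sorted):
  0: $dadcaa -> last char: a
  1: a$dadca -> last char: a
  2: aa$dadc -> last char: c
  3: adcaa$d -> last char: d
  4: caa$dad -> last char: d
  5: dadcaa$ -> last char: $
  6: dcaa$da -> last char: a


BWT = aacdd$a


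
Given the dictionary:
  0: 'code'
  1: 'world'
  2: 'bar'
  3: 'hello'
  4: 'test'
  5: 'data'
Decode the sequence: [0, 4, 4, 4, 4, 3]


Look up each index in the dictionary:
  0 -> 'code'
  4 -> 'test'
  4 -> 'test'
  4 -> 'test'
  4 -> 'test'
  3 -> 'hello'

Decoded: "code test test test test hello"


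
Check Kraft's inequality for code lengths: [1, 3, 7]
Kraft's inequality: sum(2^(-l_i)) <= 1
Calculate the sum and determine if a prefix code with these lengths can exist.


Sum = 2^(-1) + 2^(-3) + 2^(-7)
    = 0.5 + 0.125 + 0.0078125
    = 81/128 = 0.6328125
Since 0.6328125 <= 1, Kraft's inequality IS satisfied.
A prefix code with these lengths CAN exist.

Kraft sum = 0.6328125. Satisfied.


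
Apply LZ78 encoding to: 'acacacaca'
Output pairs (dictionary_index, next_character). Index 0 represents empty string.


LZ78 encoding steps:
Dictionary: {0: ''}
Step 1: w='' (idx 0), next='a' -> output (0, 'a'), add 'a' as idx 1
Step 2: w='' (idx 0), next='c' -> output (0, 'c'), add 'c' as idx 2
Step 3: w='a' (idx 1), next='c' -> output (1, 'c'), add 'ac' as idx 3
Step 4: w='ac' (idx 3), next='a' -> output (3, 'a'), add 'aca' as idx 4
Step 5: w='c' (idx 2), next='a' -> output (2, 'a'), add 'ca' as idx 5


Encoded: [(0, 'a'), (0, 'c'), (1, 'c'), (3, 'a'), (2, 'a')]


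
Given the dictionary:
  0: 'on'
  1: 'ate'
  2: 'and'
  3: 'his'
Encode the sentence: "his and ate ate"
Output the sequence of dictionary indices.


Look up each word in the dictionary:
  'his' -> 3
  'and' -> 2
  'ate' -> 1
  'ate' -> 1

Encoded: [3, 2, 1, 1]


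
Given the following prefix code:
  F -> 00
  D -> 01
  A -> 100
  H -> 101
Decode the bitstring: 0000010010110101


Decoding step by step:
Bits 00 -> F
Bits 00 -> F
Bits 01 -> D
Bits 00 -> F
Bits 101 -> H
Bits 101 -> H
Bits 01 -> D


Decoded message: FFDFHHD


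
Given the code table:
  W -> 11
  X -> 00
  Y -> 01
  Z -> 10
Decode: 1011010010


Decoding:
10 -> Z
11 -> W
01 -> Y
00 -> X
10 -> Z


Result: ZWYXZ


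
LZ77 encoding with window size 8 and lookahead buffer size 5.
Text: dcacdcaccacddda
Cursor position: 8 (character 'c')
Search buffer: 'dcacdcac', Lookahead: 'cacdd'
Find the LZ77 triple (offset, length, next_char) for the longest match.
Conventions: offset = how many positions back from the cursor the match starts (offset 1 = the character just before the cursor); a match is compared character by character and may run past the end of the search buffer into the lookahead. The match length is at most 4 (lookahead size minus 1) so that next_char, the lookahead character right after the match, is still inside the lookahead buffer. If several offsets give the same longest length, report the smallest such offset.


Try each offset into the search buffer:
  offset=1 (pos 7, char 'c'): match length 1
  offset=2 (pos 6, char 'a'): match length 0
  offset=3 (pos 5, char 'c'): match length 3
  offset=4 (pos 4, char 'd'): match length 0
  offset=5 (pos 3, char 'c'): match length 1
  offset=6 (pos 2, char 'a'): match length 0
  offset=7 (pos 1, char 'c'): match length 4
  offset=8 (pos 0, char 'd'): match length 0
Longest match has length 4 at offset 7.
next_char = character at position 8 + 4 = 12 -> 'd'

Best match: offset=7, length=4 (matching 'cacd' starting at position 1)
LZ77 triple: (7, 4, 'd')


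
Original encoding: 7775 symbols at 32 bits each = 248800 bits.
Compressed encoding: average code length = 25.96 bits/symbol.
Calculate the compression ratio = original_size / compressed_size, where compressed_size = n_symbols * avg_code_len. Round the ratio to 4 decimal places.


original_size = n_symbols * orig_bits = 7775 * 32 = 248800 bits
compressed_size = n_symbols * avg_code_len = 7775 * 25.96 = 201839.0 bits
ratio = original_size / compressed_size = 248800 / 201839.0 = 1.2327

Compression ratio = 1.2327


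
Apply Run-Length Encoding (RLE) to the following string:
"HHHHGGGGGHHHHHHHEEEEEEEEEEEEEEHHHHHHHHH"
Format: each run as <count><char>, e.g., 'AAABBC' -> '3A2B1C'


Scanning runs left to right:
  i=0: run of 'H' x 4 -> '4H'
  i=4: run of 'G' x 5 -> '5G'
  i=9: run of 'H' x 7 -> '7H'
  i=16: run of 'E' x 14 -> '14E'
  i=30: run of 'H' x 9 -> '9H'

RLE = 4H5G7H14E9H


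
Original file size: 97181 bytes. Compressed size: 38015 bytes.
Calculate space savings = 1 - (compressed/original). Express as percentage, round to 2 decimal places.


ratio = compressed/original = 38015/97181 = 0.391177
savings = 1 - ratio = 1 - 0.391177 = 0.608823
as a percentage: 0.608823 * 100 = 60.88%

Space savings = 1 - 38015/97181 = 60.88%


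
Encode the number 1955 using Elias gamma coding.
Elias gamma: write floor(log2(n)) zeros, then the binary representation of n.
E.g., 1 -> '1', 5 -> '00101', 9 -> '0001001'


num_bits = floor(log2(1955)) + 1 = 11
leading_zeros = num_bits - 1 = 10
binary(1955) = 11110100011

Elias gamma(1955) = '0000000000' + '11110100011' = 000000000011110100011 (21 bits)


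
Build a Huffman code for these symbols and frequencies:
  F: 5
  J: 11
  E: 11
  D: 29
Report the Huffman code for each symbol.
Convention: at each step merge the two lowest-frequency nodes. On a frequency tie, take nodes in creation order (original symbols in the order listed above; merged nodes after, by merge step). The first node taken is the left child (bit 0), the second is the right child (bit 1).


Huffman tree construction:
Step 1: Merge F(5) + J(11) = 16
Step 2: Merge E(11) + (F+J)(16) = 27
Step 3: Merge (E+(F+J))(27) + D(29) = 56
Read each symbol's code off the tree from the root (left child = 0, right child = 1).

Codes:
  F: 010 (length 3)
  J: 011 (length 3)
  E: 00 (length 2)
  D: 1 (length 1)
Average code length: 99/56 = 1.7679 bits/symbol


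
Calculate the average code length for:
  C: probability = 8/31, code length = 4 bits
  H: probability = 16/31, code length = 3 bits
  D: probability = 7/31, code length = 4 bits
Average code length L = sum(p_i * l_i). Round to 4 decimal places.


Weighted contributions p_i * l_i:
  C: (8/31) * 4 = 32/31
  H: (16/31) * 3 = 48/31
  D: (7/31) * 4 = 28/31
Sum = (32 + 48 + 28)/31 = 108/31

L = 108/31 = 3.4839 bits/symbol


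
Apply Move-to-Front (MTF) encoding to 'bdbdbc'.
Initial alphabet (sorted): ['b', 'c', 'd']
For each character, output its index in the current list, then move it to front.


MTF encoding:
'b': index 0 in ['b', 'c', 'd'] -> ['b', 'c', 'd']
'd': index 2 in ['b', 'c', 'd'] -> ['d', 'b', 'c']
'b': index 1 in ['d', 'b', 'c'] -> ['b', 'd', 'c']
'd': index 1 in ['b', 'd', 'c'] -> ['d', 'b', 'c']
'b': index 1 in ['d', 'b', 'c'] -> ['b', 'd', 'c']
'c': index 2 in ['b', 'd', 'c'] -> ['c', 'b', 'd']


Output: [0, 2, 1, 1, 1, 2]


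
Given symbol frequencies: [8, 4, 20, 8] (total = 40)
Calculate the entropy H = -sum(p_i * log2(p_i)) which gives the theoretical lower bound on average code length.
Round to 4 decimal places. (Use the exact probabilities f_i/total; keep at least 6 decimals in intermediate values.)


Per-symbol terms -p_i * log2(p_i) with p_i = f_i/40:
  p = 8/40 = 0.200000: log2(p) = -2.321928, -p*log2(p) = 0.464386
  p = 4/40 = 0.100000: log2(p) = -3.321928, -p*log2(p) = 0.332193
  p = 20/40 = 0.500000: log2(p) = -1.000000, -p*log2(p) = 0.500000
  p = 8/40 = 0.200000: log2(p) = -2.321928, -p*log2(p) = 0.464386
H = 0.464386 + 0.332193 + 0.500000 + 0.464386 = 1.760965

H = 1.761 bits/symbol


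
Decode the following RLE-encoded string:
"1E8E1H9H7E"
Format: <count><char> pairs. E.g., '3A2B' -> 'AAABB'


Expanding each <count><char> pair:
  1E -> 'E'
  8E -> 'EEEEEEEE'
  1H -> 'H'
  9H -> 'HHHHHHHHH'
  7E -> 'EEEEEEE'

Decoded = EEEEEEEEEHHHHHHHHHHEEEEEEE


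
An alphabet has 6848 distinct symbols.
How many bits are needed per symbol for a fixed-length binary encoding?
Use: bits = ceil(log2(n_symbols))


log2(6848) = 12.7415
Bracket: 2^12 = 4096 < 6848 <= 2^13 = 8192
So ceil(log2(6848)) = 13

bits = ceil(log2(6848)) = ceil(12.7415) = 13 bits


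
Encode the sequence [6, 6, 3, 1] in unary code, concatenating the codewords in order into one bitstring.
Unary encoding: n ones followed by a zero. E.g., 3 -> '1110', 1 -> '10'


Encode each number as n ones followed by a terminating 0:
  6 -> 1111110 (7 bits)
  6 -> 1111110 (7 bits)
  3 -> 1110 (4 bits)
  1 -> 10 (2 bits)
Total length = 7 + 7 + 4 + 2 = 20 bits.

Unary([6, 6, 3, 1]) = 11111101111110111010 (20 bits)


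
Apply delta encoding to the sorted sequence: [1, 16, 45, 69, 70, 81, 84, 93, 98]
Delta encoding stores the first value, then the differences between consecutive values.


First value: 1
Deltas:
  16 - 1 = 15
  45 - 16 = 29
  69 - 45 = 24
  70 - 69 = 1
  81 - 70 = 11
  84 - 81 = 3
  93 - 84 = 9
  98 - 93 = 5


Delta encoded: [1, 15, 29, 24, 1, 11, 3, 9, 5]


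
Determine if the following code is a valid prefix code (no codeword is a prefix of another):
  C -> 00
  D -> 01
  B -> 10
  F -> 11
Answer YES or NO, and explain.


Checking each pair (does one codeword prefix another?):
  C='00' vs D='01': no prefix
  C='00' vs B='10': no prefix
  C='00' vs F='11': no prefix
  D='01' vs C='00': no prefix
  D='01' vs B='10': no prefix
  D='01' vs F='11': no prefix
  B='10' vs C='00': no prefix
  B='10' vs D='01': no prefix
  B='10' vs F='11': no prefix
  F='11' vs C='00': no prefix
  F='11' vs D='01': no prefix
  F='11' vs B='10': no prefix
No violation found over all pairs.

YES -- this is a valid prefix code. No codeword is a prefix of any other codeword.


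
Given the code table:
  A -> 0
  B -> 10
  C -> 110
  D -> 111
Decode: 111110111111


Decoding:
111 -> D
110 -> C
111 -> D
111 -> D


Result: DCDD


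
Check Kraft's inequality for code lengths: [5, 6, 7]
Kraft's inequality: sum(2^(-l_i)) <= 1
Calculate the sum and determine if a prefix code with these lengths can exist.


Sum = 2^(-5) + 2^(-6) + 2^(-7)
    = 0.03125 + 0.015625 + 0.0078125
    = 7/128 = 0.0546875
Since 0.0546875 <= 1, Kraft's inequality IS satisfied.
A prefix code with these lengths CAN exist.

Kraft sum = 0.0546875. Satisfied.


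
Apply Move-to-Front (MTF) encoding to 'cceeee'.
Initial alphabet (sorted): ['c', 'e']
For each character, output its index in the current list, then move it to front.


MTF encoding:
'c': index 0 in ['c', 'e'] -> ['c', 'e']
'c': index 0 in ['c', 'e'] -> ['c', 'e']
'e': index 1 in ['c', 'e'] -> ['e', 'c']
'e': index 0 in ['e', 'c'] -> ['e', 'c']
'e': index 0 in ['e', 'c'] -> ['e', 'c']
'e': index 0 in ['e', 'c'] -> ['e', 'c']


Output: [0, 0, 1, 0, 0, 0]


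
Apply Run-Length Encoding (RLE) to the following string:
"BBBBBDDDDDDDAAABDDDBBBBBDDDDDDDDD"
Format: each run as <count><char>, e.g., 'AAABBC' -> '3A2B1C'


Scanning runs left to right:
  i=0: run of 'B' x 5 -> '5B'
  i=5: run of 'D' x 7 -> '7D'
  i=12: run of 'A' x 3 -> '3A'
  i=15: run of 'B' x 1 -> '1B'
  i=16: run of 'D' x 3 -> '3D'
  i=19: run of 'B' x 5 -> '5B'
  i=24: run of 'D' x 9 -> '9D'

RLE = 5B7D3A1B3D5B9D


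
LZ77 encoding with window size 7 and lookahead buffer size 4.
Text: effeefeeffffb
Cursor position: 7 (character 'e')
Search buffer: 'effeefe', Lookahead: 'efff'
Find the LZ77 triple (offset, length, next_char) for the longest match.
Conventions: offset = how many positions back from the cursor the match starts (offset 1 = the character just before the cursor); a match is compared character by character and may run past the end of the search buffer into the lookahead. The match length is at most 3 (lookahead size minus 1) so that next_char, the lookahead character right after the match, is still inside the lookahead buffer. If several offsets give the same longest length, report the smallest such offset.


Try each offset into the search buffer:
  offset=1 (pos 6, char 'e'): match length 1
  offset=2 (pos 5, char 'f'): match length 0
  offset=3 (pos 4, char 'e'): match length 2
  offset=4 (pos 3, char 'e'): match length 1
  offset=5 (pos 2, char 'f'): match length 0
  offset=6 (pos 1, char 'f'): match length 0
  offset=7 (pos 0, char 'e'): match length 3
Longest match has length 3 at offset 7.
next_char = character at position 7 + 3 = 10 -> 'f'

Best match: offset=7, length=3 (matching 'eff' starting at position 0)
LZ77 triple: (7, 3, 'f')


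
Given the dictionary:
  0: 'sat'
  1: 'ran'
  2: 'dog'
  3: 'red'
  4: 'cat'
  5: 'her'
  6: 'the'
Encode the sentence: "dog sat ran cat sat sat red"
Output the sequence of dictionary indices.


Look up each word in the dictionary:
  'dog' -> 2
  'sat' -> 0
  'ran' -> 1
  'cat' -> 4
  'sat' -> 0
  'sat' -> 0
  'red' -> 3

Encoded: [2, 0, 1, 4, 0, 0, 3]


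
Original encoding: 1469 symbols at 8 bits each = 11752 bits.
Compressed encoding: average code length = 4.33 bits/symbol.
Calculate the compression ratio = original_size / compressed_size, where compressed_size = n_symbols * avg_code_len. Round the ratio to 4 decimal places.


original_size = n_symbols * orig_bits = 1469 * 8 = 11752 bits
compressed_size = n_symbols * avg_code_len = 1469 * 4.33 = 6360.77 bits
ratio = original_size / compressed_size = 11752 / 6360.77 = 1.8476

Compression ratio = 1.8476


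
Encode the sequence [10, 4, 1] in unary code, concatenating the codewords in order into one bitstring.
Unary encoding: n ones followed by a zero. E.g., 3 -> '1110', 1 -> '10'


Encode each number as n ones followed by a terminating 0:
  10 -> 11111111110 (11 bits)
  4 -> 11110 (5 bits)
  1 -> 10 (2 bits)
Total length = 11 + 5 + 2 = 18 bits.

Unary([10, 4, 1]) = 111111111101111010 (18 bits)


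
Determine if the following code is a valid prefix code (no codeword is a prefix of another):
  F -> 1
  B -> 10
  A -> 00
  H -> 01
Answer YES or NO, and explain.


Checking each pair (does one codeword prefix another?):
  F='1' vs B='10': prefix -- VIOLATION

NO -- this is NOT a valid prefix code. F (1) is a prefix of B (10).


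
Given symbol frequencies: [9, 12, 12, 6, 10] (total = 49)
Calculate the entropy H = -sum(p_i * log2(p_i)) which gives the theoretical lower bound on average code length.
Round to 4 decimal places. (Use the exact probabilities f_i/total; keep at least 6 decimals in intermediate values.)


Per-symbol terms -p_i * log2(p_i) with p_i = f_i/49:
  p = 9/49 = 0.183673: log2(p) = -2.444785, -p*log2(p) = 0.449042
  p = 12/49 = 0.244898: log2(p) = -2.029747, -p*log2(p) = 0.497081
  p = 12/49 = 0.244898: log2(p) = -2.029747, -p*log2(p) = 0.497081
  p = 6/49 = 0.122449: log2(p) = -3.029747, -p*log2(p) = 0.370989
  p = 10/49 = 0.204082: log2(p) = -2.292782, -p*log2(p) = 0.467915
H = 0.449042 + 0.497081 + 0.497081 + 0.370989 + 0.467915 = 2.282108

H = 2.2821 bits/symbol


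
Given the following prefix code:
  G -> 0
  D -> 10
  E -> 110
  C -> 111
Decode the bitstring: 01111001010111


Decoding step by step:
Bits 0 -> G
Bits 111 -> C
Bits 10 -> D
Bits 0 -> G
Bits 10 -> D
Bits 10 -> D
Bits 111 -> C


Decoded message: GCDGDDC


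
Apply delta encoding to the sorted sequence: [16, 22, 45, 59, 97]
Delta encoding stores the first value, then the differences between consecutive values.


First value: 16
Deltas:
  22 - 16 = 6
  45 - 22 = 23
  59 - 45 = 14
  97 - 59 = 38


Delta encoded: [16, 6, 23, 14, 38]


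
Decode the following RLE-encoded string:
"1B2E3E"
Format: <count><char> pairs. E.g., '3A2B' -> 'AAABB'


Expanding each <count><char> pair:
  1B -> 'B'
  2E -> 'EE'
  3E -> 'EEE'

Decoded = BEEEEE


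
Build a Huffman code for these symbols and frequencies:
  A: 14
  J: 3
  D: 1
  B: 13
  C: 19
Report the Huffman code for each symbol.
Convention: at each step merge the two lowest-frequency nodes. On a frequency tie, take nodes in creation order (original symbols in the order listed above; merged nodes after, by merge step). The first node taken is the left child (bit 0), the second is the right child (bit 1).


Huffman tree construction:
Step 1: Merge D(1) + J(3) = 4
Step 2: Merge (D+J)(4) + B(13) = 17
Step 3: Merge A(14) + ((D+J)+B)(17) = 31
Step 4: Merge C(19) + (A+((D+J)+B))(31) = 50
Read each symbol's code off the tree from the root (left child = 0, right child = 1).

Codes:
  A: 10 (length 2)
  J: 1101 (length 4)
  D: 1100 (length 4)
  B: 111 (length 3)
  C: 0 (length 1)
Average code length: 102/50 = 2.0400 bits/symbol


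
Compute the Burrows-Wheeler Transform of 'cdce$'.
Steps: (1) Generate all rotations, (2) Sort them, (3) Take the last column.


Rotations (sorted):
  0: $cdce -> last char: e
  1: cdce$ -> last char: $
  2: ce$cd -> last char: d
  3: dce$c -> last char: c
  4: e$cdc -> last char: c


BWT = e$dcc


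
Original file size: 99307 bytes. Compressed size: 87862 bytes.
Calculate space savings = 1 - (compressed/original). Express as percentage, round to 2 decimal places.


ratio = compressed/original = 87862/99307 = 0.884751
savings = 1 - ratio = 1 - 0.884751 = 0.115249
as a percentage: 0.115249 * 100 = 11.52%

Space savings = 1 - 87862/99307 = 11.52%


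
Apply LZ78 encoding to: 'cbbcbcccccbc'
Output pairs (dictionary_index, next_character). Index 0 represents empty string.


LZ78 encoding steps:
Dictionary: {0: ''}
Step 1: w='' (idx 0), next='c' -> output (0, 'c'), add 'c' as idx 1
Step 2: w='' (idx 0), next='b' -> output (0, 'b'), add 'b' as idx 2
Step 3: w='b' (idx 2), next='c' -> output (2, 'c'), add 'bc' as idx 3
Step 4: w='bc' (idx 3), next='c' -> output (3, 'c'), add 'bcc' as idx 4
Step 5: w='c' (idx 1), next='c' -> output (1, 'c'), add 'cc' as idx 5
Step 6: w='c' (idx 1), next='b' -> output (1, 'b'), add 'cb' as idx 6
Step 7: w='c' (idx 1), end of input -> output (1, '')


Encoded: [(0, 'c'), (0, 'b'), (2, 'c'), (3, 'c'), (1, 'c'), (1, 'b'), (1, '')]


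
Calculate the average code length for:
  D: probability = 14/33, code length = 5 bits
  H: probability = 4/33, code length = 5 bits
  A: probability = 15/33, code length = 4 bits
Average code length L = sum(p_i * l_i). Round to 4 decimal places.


Weighted contributions p_i * l_i:
  D: (14/33) * 5 = 70/33
  H: (4/33) * 5 = 20/33
  A: (15/33) * 4 = 60/33
Sum = (70 + 20 + 60)/33 = 150/33

L = 150/33 = 4.5455 bits/symbol


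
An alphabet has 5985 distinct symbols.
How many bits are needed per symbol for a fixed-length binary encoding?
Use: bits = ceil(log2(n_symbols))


log2(5985) = 12.5471
Bracket: 2^12 = 4096 < 5985 <= 2^13 = 8192
So ceil(log2(5985)) = 13

bits = ceil(log2(5985)) = ceil(12.5471) = 13 bits


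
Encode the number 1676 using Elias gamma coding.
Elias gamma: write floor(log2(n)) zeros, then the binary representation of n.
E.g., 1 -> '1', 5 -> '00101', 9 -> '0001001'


num_bits = floor(log2(1676)) + 1 = 11
leading_zeros = num_bits - 1 = 10
binary(1676) = 11010001100

Elias gamma(1676) = '0000000000' + '11010001100' = 000000000011010001100 (21 bits)


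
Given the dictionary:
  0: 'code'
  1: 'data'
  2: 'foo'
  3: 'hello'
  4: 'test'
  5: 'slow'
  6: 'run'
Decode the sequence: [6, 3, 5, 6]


Look up each index in the dictionary:
  6 -> 'run'
  3 -> 'hello'
  5 -> 'slow'
  6 -> 'run'

Decoded: "run hello slow run"


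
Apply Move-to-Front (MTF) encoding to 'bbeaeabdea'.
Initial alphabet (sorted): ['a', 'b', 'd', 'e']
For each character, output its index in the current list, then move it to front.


MTF encoding:
'b': index 1 in ['a', 'b', 'd', 'e'] -> ['b', 'a', 'd', 'e']
'b': index 0 in ['b', 'a', 'd', 'e'] -> ['b', 'a', 'd', 'e']
'e': index 3 in ['b', 'a', 'd', 'e'] -> ['e', 'b', 'a', 'd']
'a': index 2 in ['e', 'b', 'a', 'd'] -> ['a', 'e', 'b', 'd']
'e': index 1 in ['a', 'e', 'b', 'd'] -> ['e', 'a', 'b', 'd']
'a': index 1 in ['e', 'a', 'b', 'd'] -> ['a', 'e', 'b', 'd']
'b': index 2 in ['a', 'e', 'b', 'd'] -> ['b', 'a', 'e', 'd']
'd': index 3 in ['b', 'a', 'e', 'd'] -> ['d', 'b', 'a', 'e']
'e': index 3 in ['d', 'b', 'a', 'e'] -> ['e', 'd', 'b', 'a']
'a': index 3 in ['e', 'd', 'b', 'a'] -> ['a', 'e', 'd', 'b']


Output: [1, 0, 3, 2, 1, 1, 2, 3, 3, 3]


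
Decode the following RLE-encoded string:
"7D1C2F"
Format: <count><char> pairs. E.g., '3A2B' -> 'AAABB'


Expanding each <count><char> pair:
  7D -> 'DDDDDDD'
  1C -> 'C'
  2F -> 'FF'

Decoded = DDDDDDDCFF


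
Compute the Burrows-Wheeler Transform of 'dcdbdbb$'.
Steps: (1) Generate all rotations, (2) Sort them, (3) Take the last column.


Rotations (sorted):
  0: $dcdbdbb -> last char: b
  1: b$dcdbdb -> last char: b
  2: bb$dcdbd -> last char: d
  3: bdbb$dcd -> last char: d
  4: cdbdbb$d -> last char: d
  5: dbb$dcdb -> last char: b
  6: dbdbb$dc -> last char: c
  7: dcdbdbb$ -> last char: $


BWT = bbdddbc$


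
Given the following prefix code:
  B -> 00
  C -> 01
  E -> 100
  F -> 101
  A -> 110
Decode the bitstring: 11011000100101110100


Decoding step by step:
Bits 110 -> A
Bits 110 -> A
Bits 00 -> B
Bits 100 -> E
Bits 101 -> F
Bits 110 -> A
Bits 100 -> E


Decoded message: AABEFAE


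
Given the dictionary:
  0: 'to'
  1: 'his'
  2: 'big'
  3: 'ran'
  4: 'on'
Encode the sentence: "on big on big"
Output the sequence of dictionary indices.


Look up each word in the dictionary:
  'on' -> 4
  'big' -> 2
  'on' -> 4
  'big' -> 2

Encoded: [4, 2, 4, 2]


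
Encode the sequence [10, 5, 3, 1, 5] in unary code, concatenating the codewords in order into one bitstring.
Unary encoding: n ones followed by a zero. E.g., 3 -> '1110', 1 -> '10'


Encode each number as n ones followed by a terminating 0:
  10 -> 11111111110 (11 bits)
  5 -> 111110 (6 bits)
  3 -> 1110 (4 bits)
  1 -> 10 (2 bits)
  5 -> 111110 (6 bits)
Total length = 11 + 6 + 4 + 2 + 6 = 29 bits.

Unary([10, 5, 3, 1, 5]) = 11111111110111110111010111110 (29 bits)


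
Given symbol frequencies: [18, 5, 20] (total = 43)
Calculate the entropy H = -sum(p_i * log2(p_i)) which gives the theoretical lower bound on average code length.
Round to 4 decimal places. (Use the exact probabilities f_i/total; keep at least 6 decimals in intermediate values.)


Per-symbol terms -p_i * log2(p_i) with p_i = f_i/43:
  p = 18/43 = 0.418605: log2(p) = -1.256340, -p*log2(p) = 0.525910
  p = 5/43 = 0.116279: log2(p) = -3.104337, -p*log2(p) = 0.360969
  p = 20/43 = 0.465116: log2(p) = -1.104337, -p*log2(p) = 0.513645
H = 0.525910 + 0.360969 + 0.513645 = 1.400524

H = 1.4005 bits/symbol


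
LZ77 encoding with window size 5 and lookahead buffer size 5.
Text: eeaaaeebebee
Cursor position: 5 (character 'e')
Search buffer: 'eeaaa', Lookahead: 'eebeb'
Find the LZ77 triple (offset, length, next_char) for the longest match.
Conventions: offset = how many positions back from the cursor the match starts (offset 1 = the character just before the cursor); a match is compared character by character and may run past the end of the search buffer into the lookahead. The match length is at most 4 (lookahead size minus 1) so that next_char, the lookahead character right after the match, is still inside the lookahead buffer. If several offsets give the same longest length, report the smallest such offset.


Try each offset into the search buffer:
  offset=1 (pos 4, char 'a'): match length 0
  offset=2 (pos 3, char 'a'): match length 0
  offset=3 (pos 2, char 'a'): match length 0
  offset=4 (pos 1, char 'e'): match length 1
  offset=5 (pos 0, char 'e'): match length 2
Longest match has length 2 at offset 5.
next_char = character at position 5 + 2 = 7 -> 'b'

Best match: offset=5, length=2 (matching 'ee' starting at position 0)
LZ77 triple: (5, 2, 'b')


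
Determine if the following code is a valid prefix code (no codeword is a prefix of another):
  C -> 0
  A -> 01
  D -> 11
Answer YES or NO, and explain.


Checking each pair (does one codeword prefix another?):
  C='0' vs A='01': prefix -- VIOLATION

NO -- this is NOT a valid prefix code. C (0) is a prefix of A (01).


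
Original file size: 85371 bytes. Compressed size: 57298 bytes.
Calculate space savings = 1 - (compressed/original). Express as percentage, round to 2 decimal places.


ratio = compressed/original = 57298/85371 = 0.671165
savings = 1 - ratio = 1 - 0.671165 = 0.328835
as a percentage: 0.328835 * 100 = 32.88%

Space savings = 1 - 57298/85371 = 32.88%


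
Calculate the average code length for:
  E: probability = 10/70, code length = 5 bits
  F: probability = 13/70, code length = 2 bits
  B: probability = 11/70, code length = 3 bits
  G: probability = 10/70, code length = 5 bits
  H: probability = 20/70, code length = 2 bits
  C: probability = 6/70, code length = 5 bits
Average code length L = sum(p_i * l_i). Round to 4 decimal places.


Weighted contributions p_i * l_i:
  E: (10/70) * 5 = 50/70
  F: (13/70) * 2 = 26/70
  B: (11/70) * 3 = 33/70
  G: (10/70) * 5 = 50/70
  H: (20/70) * 2 = 40/70
  C: (6/70) * 5 = 30/70
Sum = (50 + 26 + 33 + 50 + 40 + 30)/70 = 229/70

L = 229/70 = 3.2714 bits/symbol


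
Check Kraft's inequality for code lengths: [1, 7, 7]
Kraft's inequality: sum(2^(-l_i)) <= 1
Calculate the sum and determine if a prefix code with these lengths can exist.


Sum = 2^(-1) + 2^(-7) + 2^(-7)
    = 0.5 + 0.0078125 + 0.0078125
    = 66/128 = 0.515625
Since 0.515625 <= 1, Kraft's inequality IS satisfied.
A prefix code with these lengths CAN exist.

Kraft sum = 0.515625. Satisfied.


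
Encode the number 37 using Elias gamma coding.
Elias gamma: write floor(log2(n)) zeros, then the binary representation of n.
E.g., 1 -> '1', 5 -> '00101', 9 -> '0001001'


num_bits = floor(log2(37)) + 1 = 6
leading_zeros = num_bits - 1 = 5
binary(37) = 100101

Elias gamma(37) = '00000' + '100101' = 00000100101 (11 bits)


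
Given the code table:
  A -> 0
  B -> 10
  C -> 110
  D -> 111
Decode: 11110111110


Decoding:
111 -> D
10 -> B
111 -> D
110 -> C


Result: DBDC


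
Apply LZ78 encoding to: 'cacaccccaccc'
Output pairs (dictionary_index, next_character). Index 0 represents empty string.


LZ78 encoding steps:
Dictionary: {0: ''}
Step 1: w='' (idx 0), next='c' -> output (0, 'c'), add 'c' as idx 1
Step 2: w='' (idx 0), next='a' -> output (0, 'a'), add 'a' as idx 2
Step 3: w='c' (idx 1), next='a' -> output (1, 'a'), add 'ca' as idx 3
Step 4: w='c' (idx 1), next='c' -> output (1, 'c'), add 'cc' as idx 4
Step 5: w='cc' (idx 4), next='a' -> output (4, 'a'), add 'cca' as idx 5
Step 6: w='cc' (idx 4), next='c' -> output (4, 'c'), add 'ccc' as idx 6


Encoded: [(0, 'c'), (0, 'a'), (1, 'a'), (1, 'c'), (4, 'a'), (4, 'c')]


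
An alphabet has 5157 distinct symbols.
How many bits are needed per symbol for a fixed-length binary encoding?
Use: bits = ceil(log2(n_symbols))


log2(5157) = 12.3323
Bracket: 2^12 = 4096 < 5157 <= 2^13 = 8192
So ceil(log2(5157)) = 13

bits = ceil(log2(5157)) = ceil(12.3323) = 13 bits


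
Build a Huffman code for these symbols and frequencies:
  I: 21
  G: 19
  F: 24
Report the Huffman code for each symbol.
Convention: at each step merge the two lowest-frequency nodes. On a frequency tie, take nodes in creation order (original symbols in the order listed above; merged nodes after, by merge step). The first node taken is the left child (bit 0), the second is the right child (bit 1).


Huffman tree construction:
Step 1: Merge G(19) + I(21) = 40
Step 2: Merge F(24) + (G+I)(40) = 64
Read each symbol's code off the tree from the root (left child = 0, right child = 1).

Codes:
  I: 11 (length 2)
  G: 10 (length 2)
  F: 0 (length 1)
Average code length: 104/64 = 1.6250 bits/symbol


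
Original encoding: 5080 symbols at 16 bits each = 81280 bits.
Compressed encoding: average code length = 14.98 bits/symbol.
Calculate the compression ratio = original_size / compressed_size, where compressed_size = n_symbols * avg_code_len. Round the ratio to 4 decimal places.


original_size = n_symbols * orig_bits = 5080 * 16 = 81280 bits
compressed_size = n_symbols * avg_code_len = 5080 * 14.98 = 76098.4 bits
ratio = original_size / compressed_size = 81280 / 76098.4 = 1.0681

Compression ratio = 1.0681


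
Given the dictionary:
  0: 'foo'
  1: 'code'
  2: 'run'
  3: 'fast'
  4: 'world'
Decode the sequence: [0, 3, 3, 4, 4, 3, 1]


Look up each index in the dictionary:
  0 -> 'foo'
  3 -> 'fast'
  3 -> 'fast'
  4 -> 'world'
  4 -> 'world'
  3 -> 'fast'
  1 -> 'code'

Decoded: "foo fast fast world world fast code"


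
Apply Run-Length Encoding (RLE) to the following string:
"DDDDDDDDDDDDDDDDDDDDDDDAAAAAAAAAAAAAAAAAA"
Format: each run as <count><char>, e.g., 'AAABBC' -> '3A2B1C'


Scanning runs left to right:
  i=0: run of 'D' x 23 -> '23D'
  i=23: run of 'A' x 18 -> '18A'

RLE = 23D18A


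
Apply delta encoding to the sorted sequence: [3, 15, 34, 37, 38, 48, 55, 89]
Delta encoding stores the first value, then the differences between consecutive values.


First value: 3
Deltas:
  15 - 3 = 12
  34 - 15 = 19
  37 - 34 = 3
  38 - 37 = 1
  48 - 38 = 10
  55 - 48 = 7
  89 - 55 = 34


Delta encoded: [3, 12, 19, 3, 1, 10, 7, 34]


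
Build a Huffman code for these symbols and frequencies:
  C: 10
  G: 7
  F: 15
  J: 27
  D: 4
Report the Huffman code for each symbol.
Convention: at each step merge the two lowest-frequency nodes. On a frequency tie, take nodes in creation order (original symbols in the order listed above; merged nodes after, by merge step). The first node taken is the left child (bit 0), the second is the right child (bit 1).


Huffman tree construction:
Step 1: Merge D(4) + G(7) = 11
Step 2: Merge C(10) + (D+G)(11) = 21
Step 3: Merge F(15) + (C+(D+G))(21) = 36
Step 4: Merge J(27) + (F+(C+(D+G)))(36) = 63
Read each symbol's code off the tree from the root (left child = 0, right child = 1).

Codes:
  C: 110 (length 3)
  G: 1111 (length 4)
  F: 10 (length 2)
  J: 0 (length 1)
  D: 1110 (length 4)
Average code length: 131/63 = 2.0794 bits/symbol


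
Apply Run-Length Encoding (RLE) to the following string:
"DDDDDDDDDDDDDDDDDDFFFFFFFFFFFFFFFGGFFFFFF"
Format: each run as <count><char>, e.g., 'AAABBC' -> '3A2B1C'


Scanning runs left to right:
  i=0: run of 'D' x 18 -> '18D'
  i=18: run of 'F' x 15 -> '15F'
  i=33: run of 'G' x 2 -> '2G'
  i=35: run of 'F' x 6 -> '6F'

RLE = 18D15F2G6F


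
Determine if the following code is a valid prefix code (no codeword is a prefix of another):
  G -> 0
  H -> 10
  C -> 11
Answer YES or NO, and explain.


Checking each pair (does one codeword prefix another?):
  G='0' vs H='10': no prefix
  G='0' vs C='11': no prefix
  H='10' vs G='0': no prefix
  H='10' vs C='11': no prefix
  C='11' vs G='0': no prefix
  C='11' vs H='10': no prefix
No violation found over all pairs.

YES -- this is a valid prefix code. No codeword is a prefix of any other codeword.


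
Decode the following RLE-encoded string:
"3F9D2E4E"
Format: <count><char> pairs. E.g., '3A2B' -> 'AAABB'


Expanding each <count><char> pair:
  3F -> 'FFF'
  9D -> 'DDDDDDDDD'
  2E -> 'EE'
  4E -> 'EEEE'

Decoded = FFFDDDDDDDDDEEEEEE
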